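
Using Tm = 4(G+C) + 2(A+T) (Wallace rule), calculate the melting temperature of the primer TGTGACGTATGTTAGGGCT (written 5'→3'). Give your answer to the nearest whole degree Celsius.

Base counts: A=3, T=7, G=7, C=2 (length 19).
Tm = 2·(3+7) + 4·(7+2) = 2·10 + 4·9 = 20 + 36 = 56°C.

56°C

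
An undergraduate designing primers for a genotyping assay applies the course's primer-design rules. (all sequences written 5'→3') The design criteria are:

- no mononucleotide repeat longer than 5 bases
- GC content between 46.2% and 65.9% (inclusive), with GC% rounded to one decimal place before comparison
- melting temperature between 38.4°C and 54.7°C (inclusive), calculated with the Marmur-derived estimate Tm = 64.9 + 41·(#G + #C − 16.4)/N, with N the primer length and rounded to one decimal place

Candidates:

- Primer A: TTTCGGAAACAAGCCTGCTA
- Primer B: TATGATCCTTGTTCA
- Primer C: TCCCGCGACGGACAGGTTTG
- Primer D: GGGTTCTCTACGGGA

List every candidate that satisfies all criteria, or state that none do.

Primer D only.

Primer A (20 nt, A=6 T=5 G=4 C=5): longest run = 3 ✓; GC 9/20 = 45.0%, outside 46.2–65.9% ✗; Tm = 64.9 + 41·(9 − 16.4)/20 = 49.7°C ✓ — fails.
Primer B (15 nt, A=3 T=7 G=2 C=3): longest run = 2 ✓; GC 5/15 = 33.3%, outside 46.2–65.9% ✗; Tm = 64.9 + 41·(5 − 16.4)/15 = 33.7°C, outside 38.4–54.7°C ✗ — fails.
Primer C (20 nt, A=3 T=4 G=7 C=6): longest run = 3 ✓; GC 13/20 = 65.0% ✓; Tm = 64.9 + 41·(13 − 16.4)/20 = 57.9°C, outside 38.4–54.7°C ✗ — fails.
Primer D (15 nt, A=2 T=4 G=6 C=3): longest run = 3 ✓; GC 9/15 = 60.0% ✓; Tm = 64.9 + 41·(9 − 16.4)/15 = 44.7°C ✓ — passes.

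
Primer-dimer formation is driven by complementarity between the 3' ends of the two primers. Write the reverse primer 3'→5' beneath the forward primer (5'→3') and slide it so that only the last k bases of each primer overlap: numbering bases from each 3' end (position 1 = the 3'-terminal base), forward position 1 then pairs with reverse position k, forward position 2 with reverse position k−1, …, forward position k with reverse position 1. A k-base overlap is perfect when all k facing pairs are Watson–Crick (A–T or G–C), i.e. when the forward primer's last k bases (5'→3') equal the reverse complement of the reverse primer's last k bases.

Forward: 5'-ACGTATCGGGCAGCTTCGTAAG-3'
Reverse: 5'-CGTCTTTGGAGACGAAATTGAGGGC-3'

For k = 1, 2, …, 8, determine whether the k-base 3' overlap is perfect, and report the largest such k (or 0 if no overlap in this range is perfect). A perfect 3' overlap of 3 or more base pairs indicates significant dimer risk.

Longest perfect overlap: 1 complementary base pair; below the dimer-risk threshold (threshold 3).

Last 8 bases (5'→3') — forward …TTCGTAAG, reverse …TTGAGGGC.
Reverse complement of the reverse primer's last 8 bases: GCCCTCAA; its first k bases are the reverse complement of the reverse primer's last k bases, so a perfect k-base overlap needs the forward primer's last k bases to equal them.
Comparing (forward last k vs required): k=1: G vs G ✓; k=2: AG vs GC ✗; k=3: AAG vs GCC ✗; k=4: TAAG vs GCCC ✗; k=5: GTAAG vs GCCCT ✗; k=6: CGTAAG vs GCCCTC ✗; k=7: TCGTAAG vs GCCCTCA ✗; k=8: TTCGTAAG vs GCCCTCAA ✗.
Only k = 1 is perfect, so the longest perfect 3' overlap is 1.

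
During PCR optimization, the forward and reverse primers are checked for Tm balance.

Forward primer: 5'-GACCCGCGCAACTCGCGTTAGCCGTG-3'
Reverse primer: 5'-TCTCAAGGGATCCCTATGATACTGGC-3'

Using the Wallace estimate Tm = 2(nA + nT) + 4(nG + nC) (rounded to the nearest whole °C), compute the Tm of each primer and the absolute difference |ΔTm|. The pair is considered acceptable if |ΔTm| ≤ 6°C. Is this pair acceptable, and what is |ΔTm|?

Forward: A=4 T=4 G=8 C=10 → Tm = 2·8 + 4·18 = 88°C.
Reverse: A=6 T=7 G=6 C=7 → Tm = 2·13 + 4·13 = 78°C.
|ΔTm| = |88 − 78| = 10°C, > 6°C.

|ΔTm| = 10°C; the pair is not acceptable.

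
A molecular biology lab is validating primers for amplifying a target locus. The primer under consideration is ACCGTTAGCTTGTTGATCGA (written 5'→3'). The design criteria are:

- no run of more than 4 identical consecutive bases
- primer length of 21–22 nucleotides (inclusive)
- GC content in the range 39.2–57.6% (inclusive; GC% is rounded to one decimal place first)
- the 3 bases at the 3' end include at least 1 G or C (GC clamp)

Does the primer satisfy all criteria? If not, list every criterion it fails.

Base counts: A=4, T=7, G=5, C=4 (length 20).
homopolymer run: longest run = 2 ✓
length: length 20, outside 21–22 ✗
GC content: GC 9/20 = 45.0% ✓
GC clamp: 3' end CGA has 2 G/C ✓

Fails: length.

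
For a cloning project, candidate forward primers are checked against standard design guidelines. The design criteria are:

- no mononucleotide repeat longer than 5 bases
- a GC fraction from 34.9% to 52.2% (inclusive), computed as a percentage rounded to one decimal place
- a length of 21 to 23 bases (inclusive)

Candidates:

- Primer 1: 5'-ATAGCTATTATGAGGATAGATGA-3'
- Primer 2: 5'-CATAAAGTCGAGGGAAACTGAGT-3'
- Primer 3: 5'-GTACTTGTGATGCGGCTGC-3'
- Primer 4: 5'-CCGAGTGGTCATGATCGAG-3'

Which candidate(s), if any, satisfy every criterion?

Primer 2 only.

Primer 1 (23 nt, A=9 T=7 G=6 C=1): longest run = 2 ✓; GC 7/23 = 30.4%, outside 34.9–52.2% ✗; length 23 ✓ — fails.
Primer 2 (23 nt, A=9 T=4 G=7 C=3): longest run = 3 ✓; GC 10/23 = 43.5% ✓; length 23 ✓ — passes.
Primer 3 (19 nt, A=2 T=6 G=7 C=4): longest run = 2 ✓; GC 11/19 = 57.9%, outside 34.9–52.2% ✗; length 19, outside 21–23 ✗ — fails.
Primer 4 (19 nt, A=4 T=4 G=7 C=4): longest run = 2 ✓; GC 11/19 = 57.9%, outside 34.9–52.2% ✗; length 19, outside 21–23 ✗ — fails.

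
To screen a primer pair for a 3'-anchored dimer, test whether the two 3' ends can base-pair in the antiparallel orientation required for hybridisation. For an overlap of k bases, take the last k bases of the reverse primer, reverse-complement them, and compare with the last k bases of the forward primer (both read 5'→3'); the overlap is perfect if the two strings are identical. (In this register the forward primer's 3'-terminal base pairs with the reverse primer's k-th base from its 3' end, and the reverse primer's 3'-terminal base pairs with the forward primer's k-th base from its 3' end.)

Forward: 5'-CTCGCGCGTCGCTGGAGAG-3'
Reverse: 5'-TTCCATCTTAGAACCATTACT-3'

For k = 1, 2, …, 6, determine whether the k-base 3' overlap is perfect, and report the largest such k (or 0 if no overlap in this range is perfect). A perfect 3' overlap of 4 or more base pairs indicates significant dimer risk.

Longest perfect overlap: 2 complementary base pairs; below the dimer-risk threshold (threshold 4).

Last 6 bases (5'→3') — forward …GGAGAG, reverse …ATTACT.
Reverse complement of the reverse primer's last 6 bases: AGTAAT; its first k bases are the reverse complement of the reverse primer's last k bases, so a perfect k-base overlap needs the forward primer's last k bases to equal them.
Comparing (forward last k vs required): k=1: G vs A ✗; k=2: AG vs AG ✓; k=3: GAG vs AGT ✗; k=4: AGAG vs AGTA ✗; k=5: GAGAG vs AGTAA ✗; k=6: GGAGAG vs AGTAAT ✗.
Only k = 2 is perfect, so the longest perfect 3' overlap is 2.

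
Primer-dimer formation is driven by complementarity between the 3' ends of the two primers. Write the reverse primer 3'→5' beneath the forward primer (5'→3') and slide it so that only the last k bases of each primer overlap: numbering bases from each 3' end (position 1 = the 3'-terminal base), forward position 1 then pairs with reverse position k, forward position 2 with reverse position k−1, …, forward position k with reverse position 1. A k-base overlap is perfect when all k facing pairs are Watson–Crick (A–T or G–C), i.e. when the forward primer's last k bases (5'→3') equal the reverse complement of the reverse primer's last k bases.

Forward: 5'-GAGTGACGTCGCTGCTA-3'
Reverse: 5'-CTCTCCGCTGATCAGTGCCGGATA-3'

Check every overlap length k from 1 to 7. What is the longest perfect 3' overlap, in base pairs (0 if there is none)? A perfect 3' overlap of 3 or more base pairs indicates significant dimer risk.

Last 7 bases (5'→3') — forward …GCTGCTA, reverse …CCGGATA.
Reverse complement of the reverse primer's last 7 bases: TATCCGG; its first k bases are the reverse complement of the reverse primer's last k bases, so a perfect k-base overlap needs the forward primer's last k bases to equal them.
Comparing (forward last k vs required): k=1: A vs T ✗; k=2: TA vs TA ✓; k=3: CTA vs TAT ✗; k=4: GCTA vs TATC ✗; k=5: TGCTA vs TATCC ✗; k=6: CTGCTA vs TATCCG ✗; k=7: GCTGCTA vs TATCCGG ✗.
Only k = 2 is perfect, so the longest perfect 3' overlap is 2.

Longest perfect overlap: 2 complementary base pairs; below the dimer-risk threshold (threshold 3).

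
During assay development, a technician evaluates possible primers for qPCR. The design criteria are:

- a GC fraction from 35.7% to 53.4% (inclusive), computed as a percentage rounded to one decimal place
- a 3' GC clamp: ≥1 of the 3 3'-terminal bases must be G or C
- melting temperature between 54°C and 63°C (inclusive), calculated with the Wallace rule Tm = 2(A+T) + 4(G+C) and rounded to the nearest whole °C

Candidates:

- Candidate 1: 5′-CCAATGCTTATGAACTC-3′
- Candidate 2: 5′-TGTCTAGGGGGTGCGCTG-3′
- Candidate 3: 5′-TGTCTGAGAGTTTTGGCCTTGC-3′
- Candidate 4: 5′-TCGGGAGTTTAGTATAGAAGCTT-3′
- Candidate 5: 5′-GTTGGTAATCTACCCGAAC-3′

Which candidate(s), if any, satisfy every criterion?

Candidate 5 only.

Candidate 1 (17 nt, A=5 T=5 G=2 C=5): GC 7/17 = 41.2% ✓; 3' end CTC has 2 G/C ✓; Tm = 2·10 + 4·7 = 48°C, outside 54–63°C ✗ — fails.
Candidate 2 (18 nt, A=1 T=5 G=9 C=3): GC 12/18 = 66.7%, outside 35.7–53.4% ✗; 3' end CTG has 2 G/C ✓; Tm = 2·6 + 4·12 = 60°C ✓ — fails.
Candidate 3 (22 nt, A=2 T=9 G=7 C=4): GC 11/22 = 50.0% ✓; 3' end TGC has 2 G/C ✓; Tm = 2·11 + 4·11 = 66°C, outside 54–63°C ✗ — fails.
Candidate 4 (23 nt, A=6 T=8 G=7 C=2): GC 9/23 = 39.1% ✓; 3' end CTT has 1 G/C ✓; Tm = 2·14 + 4·9 = 64°C, outside 54–63°C ✗ — fails.
Candidate 5 (19 nt, A=5 T=5 G=4 C=5): GC 9/19 = 47.4% ✓; 3' end AAC has 1 G/C ✓; Tm = 2·10 + 4·9 = 56°C ✓ — passes.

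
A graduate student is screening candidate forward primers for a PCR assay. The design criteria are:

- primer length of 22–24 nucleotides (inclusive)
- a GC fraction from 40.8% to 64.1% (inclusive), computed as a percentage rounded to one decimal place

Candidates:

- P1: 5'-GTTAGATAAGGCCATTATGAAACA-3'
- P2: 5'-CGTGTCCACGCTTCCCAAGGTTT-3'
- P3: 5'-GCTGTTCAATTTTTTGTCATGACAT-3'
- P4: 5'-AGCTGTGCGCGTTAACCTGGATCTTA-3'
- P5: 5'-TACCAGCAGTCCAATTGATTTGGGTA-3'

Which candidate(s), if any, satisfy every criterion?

P2 only.

P1 (24 nt, A=10 T=6 G=5 C=3): length 24 ✓; GC 8/24 = 33.3%, outside 40.8–64.1% ✗ — fails.
P2 (23 nt, A=3 T=7 G=5 C=8): length 23 ✓; GC 13/23 = 56.5% ✓ — passes.
P3 (25 nt, A=5 T=12 G=4 C=4): length 25, outside 22–24 ✗; GC 8/25 = 32.0%, outside 40.8–64.1% ✗ — fails.
P4 (26 nt, A=5 T=8 G=7 C=6): length 26, outside 22–24 ✗; GC 13/26 = 50.0% ✓ — fails.
P5 (26 nt, A=7 T=8 G=6 C=5): length 26, outside 22–24 ✗; GC 11/26 = 42.3% ✓ — fails.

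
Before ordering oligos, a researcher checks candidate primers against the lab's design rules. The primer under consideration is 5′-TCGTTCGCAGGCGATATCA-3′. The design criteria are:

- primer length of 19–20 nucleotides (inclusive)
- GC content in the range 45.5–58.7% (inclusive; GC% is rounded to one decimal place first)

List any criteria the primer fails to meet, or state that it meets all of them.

Meets all criteria.

Base counts: A=4, T=5, G=5, C=5 (length 19).
length: length 19 ✓
GC content: GC 10/19 = 52.6% ✓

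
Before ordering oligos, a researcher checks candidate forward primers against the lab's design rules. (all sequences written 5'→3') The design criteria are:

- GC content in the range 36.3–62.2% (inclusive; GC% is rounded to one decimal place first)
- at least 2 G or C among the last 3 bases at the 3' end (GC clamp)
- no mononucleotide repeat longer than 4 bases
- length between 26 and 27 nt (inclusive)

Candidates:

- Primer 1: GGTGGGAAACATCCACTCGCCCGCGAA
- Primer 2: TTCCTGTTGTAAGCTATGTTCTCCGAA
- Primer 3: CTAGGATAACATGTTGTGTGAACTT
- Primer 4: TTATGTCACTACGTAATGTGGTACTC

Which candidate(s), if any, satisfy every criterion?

Primer 1 (27 nt, A=7 T=3 G=8 C=9): GC 17/27 = 63.0%, outside 36.3–62.2% ✗; 3' end GAA has 1 G/C, need ≥2 ✗; longest run = 3 ✓; length 27 ✓ — fails.
Primer 2 (27 nt, A=5 T=11 G=5 C=6): GC 11/27 = 40.7% ✓; 3' end GAA has 1 G/C, need ≥2 ✗; longest run = 2 ✓; length 27 ✓ — fails.
Primer 3 (25 nt, A=7 T=9 G=6 C=3): GC 9/25 = 36.0%, outside 36.3–62.2% ✗; 3' end CTT has 1 G/C, need ≥2 ✗; longest run = 2 ✓; length 25, outside 26–27 ✗ — fails.
Primer 4 (26 nt, A=6 T=10 G=5 C=5): GC 10/26 = 38.5% ✓; 3' end CTC has 2 G/C ✓; longest run = 2 ✓; length 26 ✓ — passes.

Primer 4 only.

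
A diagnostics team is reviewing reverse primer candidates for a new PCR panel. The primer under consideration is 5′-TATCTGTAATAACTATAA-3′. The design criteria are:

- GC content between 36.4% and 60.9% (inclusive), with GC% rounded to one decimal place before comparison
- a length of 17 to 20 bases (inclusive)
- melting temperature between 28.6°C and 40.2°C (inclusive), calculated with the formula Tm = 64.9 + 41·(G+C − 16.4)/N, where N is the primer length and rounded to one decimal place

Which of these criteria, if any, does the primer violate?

Fails: GC content.

Base counts: A=8, T=7, G=1, C=2 (length 18).
GC content: GC 3/18 = 16.7%, outside 36.4–60.9% ✗
length: length 18 ✓
Tm: Tm = 64.9 + 41·(3 − 16.4)/18 = 34.4°C ✓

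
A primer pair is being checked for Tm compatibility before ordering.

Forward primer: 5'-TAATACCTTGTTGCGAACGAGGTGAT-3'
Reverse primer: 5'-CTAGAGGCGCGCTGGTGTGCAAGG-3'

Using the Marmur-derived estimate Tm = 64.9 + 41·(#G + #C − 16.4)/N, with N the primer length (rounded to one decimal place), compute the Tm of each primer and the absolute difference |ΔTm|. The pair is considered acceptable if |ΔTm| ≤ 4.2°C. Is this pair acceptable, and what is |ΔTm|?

|ΔTm| = 7.8°C; the pair is not acceptable.

Forward: G+C = 11, N = 26 → Tm = 64.9 + 41·(11 − 16.4)/26 = 56.4°C.
Reverse: G+C = 16, N = 24 → Tm = 64.9 + 41·(16 − 16.4)/24 = 64.2°C.
|ΔTm| = |56.4 − 64.2| = 7.8°C, > 4.2°C.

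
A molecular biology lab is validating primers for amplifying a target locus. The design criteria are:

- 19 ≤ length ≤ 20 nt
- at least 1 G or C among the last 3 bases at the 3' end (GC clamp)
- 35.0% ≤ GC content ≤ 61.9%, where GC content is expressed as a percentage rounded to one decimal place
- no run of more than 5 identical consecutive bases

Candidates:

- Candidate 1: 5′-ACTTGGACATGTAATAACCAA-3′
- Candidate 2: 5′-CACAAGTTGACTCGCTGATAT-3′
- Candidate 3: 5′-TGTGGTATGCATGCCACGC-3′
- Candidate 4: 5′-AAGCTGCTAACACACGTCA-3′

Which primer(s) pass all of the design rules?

Candidate 3 and Candidate 4.

Candidate 1 (21 nt, A=9 T=5 G=3 C=4): length 21, outside 19–20 ✗; 3' end CAA has 1 G/C ✓; GC 7/21 = 33.3%, outside 35.0–61.9% ✗; longest run = 2 ✓ — fails.
Candidate 2 (21 nt, A=6 T=6 G=4 C=5): length 21, outside 19–20 ✗; 3' end TAT has 0 G/C, need ≥1 ✗; GC 9/21 = 42.9% ✓; longest run = 2 ✓ — fails.
Candidate 3 (19 nt, A=3 T=5 G=6 C=5): length 19 ✓; 3' end CGC has 3 G/C ✓; GC 11/19 = 57.9% ✓; longest run = 2 ✓ — passes.
Candidate 4 (19 nt, A=7 T=3 G=3 C=6): length 19 ✓; 3' end TCA has 1 G/C ✓; GC 9/19 = 47.4% ✓; longest run = 2 ✓ — passes.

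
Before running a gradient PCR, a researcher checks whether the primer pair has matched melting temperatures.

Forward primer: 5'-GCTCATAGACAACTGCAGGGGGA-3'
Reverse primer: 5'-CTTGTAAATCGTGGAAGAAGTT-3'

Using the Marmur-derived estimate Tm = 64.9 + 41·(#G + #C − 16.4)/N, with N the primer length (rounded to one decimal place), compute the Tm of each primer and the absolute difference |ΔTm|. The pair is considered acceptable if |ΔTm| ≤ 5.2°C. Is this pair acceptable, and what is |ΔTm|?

Forward: G+C = 13, N = 23 → Tm = 64.9 + 41·(13 − 16.4)/23 = 58.8°C.
Reverse: G+C = 8, N = 22 → Tm = 64.9 + 41·(8 − 16.4)/22 = 49.2°C.
|ΔTm| = |58.8 − 49.2| = 9.6°C, > 5.2°C.

|ΔTm| = 9.6°C; the pair is not acceptable.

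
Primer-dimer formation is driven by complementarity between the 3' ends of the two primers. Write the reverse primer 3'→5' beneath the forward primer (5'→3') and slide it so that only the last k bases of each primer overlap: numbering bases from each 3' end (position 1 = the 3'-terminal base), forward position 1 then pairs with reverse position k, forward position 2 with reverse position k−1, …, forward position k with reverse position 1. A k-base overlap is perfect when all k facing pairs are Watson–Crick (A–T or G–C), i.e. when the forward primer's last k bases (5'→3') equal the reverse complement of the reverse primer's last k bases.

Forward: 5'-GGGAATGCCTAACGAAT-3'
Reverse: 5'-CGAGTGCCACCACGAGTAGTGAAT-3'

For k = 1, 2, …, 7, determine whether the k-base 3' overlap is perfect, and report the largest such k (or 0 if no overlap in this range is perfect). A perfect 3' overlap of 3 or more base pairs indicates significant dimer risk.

Longest perfect overlap: 2 complementary base pairs; below the dimer-risk threshold (threshold 3).

Last 7 bases (5'→3') — forward …AACGAAT, reverse …AGTGAAT.
Reverse complement of the reverse primer's last 7 bases: ATTCACT; its first k bases are the reverse complement of the reverse primer's last k bases, so a perfect k-base overlap needs the forward primer's last k bases to equal them.
Comparing (forward last k vs required): k=1: T vs A ✗; k=2: AT vs AT ✓; k=3: AAT vs ATT ✗; k=4: GAAT vs ATTC ✗; k=5: CGAAT vs ATTCA ✗; k=6: ACGAAT vs ATTCAC ✗; k=7: AACGAAT vs ATTCACT ✗.
Only k = 2 is perfect, so the longest perfect 3' overlap is 2.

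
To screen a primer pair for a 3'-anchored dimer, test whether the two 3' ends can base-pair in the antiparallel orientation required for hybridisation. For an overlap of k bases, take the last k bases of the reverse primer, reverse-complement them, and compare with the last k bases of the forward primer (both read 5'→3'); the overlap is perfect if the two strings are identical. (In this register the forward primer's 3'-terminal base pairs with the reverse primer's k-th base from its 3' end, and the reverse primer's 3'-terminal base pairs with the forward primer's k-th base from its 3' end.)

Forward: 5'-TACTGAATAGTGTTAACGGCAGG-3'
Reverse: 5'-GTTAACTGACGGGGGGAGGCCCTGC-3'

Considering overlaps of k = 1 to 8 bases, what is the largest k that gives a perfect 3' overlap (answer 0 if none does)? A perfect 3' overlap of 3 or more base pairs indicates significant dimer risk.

Last 8 bases (5'→3') — forward …ACGGCAGG, reverse …GGCCCTGC.
Reverse complement of the reverse primer's last 8 bases: GCAGGGCC; its first k bases are the reverse complement of the reverse primer's last k bases, so a perfect k-base overlap needs the forward primer's last k bases to equal them.
Comparing (forward last k vs required): k=1: G vs G ✓; k=2: GG vs GC ✗; k=3: AGG vs GCA ✗; k=4: CAGG vs GCAG ✗; k=5: GCAGG vs GCAGG ✓; k=6: GGCAGG vs GCAGGG ✗; k=7: CGGCAGG vs GCAGGGC ✗; k=8: ACGGCAGG vs GCAGGGCC ✗.
Perfect overlaps at k = 1, 5; the largest is 5.

Longest perfect overlap: 5 complementary base pairs; significant dimer risk (threshold 3).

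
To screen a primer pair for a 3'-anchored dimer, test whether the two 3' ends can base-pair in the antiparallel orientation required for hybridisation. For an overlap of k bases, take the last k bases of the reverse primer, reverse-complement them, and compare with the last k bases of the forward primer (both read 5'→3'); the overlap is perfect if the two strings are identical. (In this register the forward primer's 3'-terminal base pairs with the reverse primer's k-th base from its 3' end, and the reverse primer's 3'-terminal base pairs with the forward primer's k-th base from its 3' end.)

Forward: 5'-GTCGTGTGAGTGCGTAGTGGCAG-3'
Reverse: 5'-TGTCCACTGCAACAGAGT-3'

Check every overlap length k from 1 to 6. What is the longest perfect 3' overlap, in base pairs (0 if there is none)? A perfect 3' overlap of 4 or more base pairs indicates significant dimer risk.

Last 6 bases (5'→3') — forward …TGGCAG, reverse …CAGAGT.
Reverse complement of the reverse primer's last 6 bases: ACTCTG; its first k bases are the reverse complement of the reverse primer's last k bases, so a perfect k-base overlap needs the forward primer's last k bases to equal them.
Comparing (forward last k vs required): k=1: G vs A ✗; k=2: AG vs AC ✗; k=3: CAG vs ACT ✗; k=4: GCAG vs ACTC ✗; k=5: GGCAG vs ACTCT ✗; k=6: TGGCAG vs ACTCTG ✗.
No overlap length from 1 to 6 is perfect, so the longest perfect 3' overlap is 0.

Longest perfect overlap: 0 complementary base pairs; below the dimer-risk threshold (threshold 4).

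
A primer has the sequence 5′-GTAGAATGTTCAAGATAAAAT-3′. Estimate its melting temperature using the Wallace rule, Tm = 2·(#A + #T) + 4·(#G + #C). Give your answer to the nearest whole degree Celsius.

Base counts: A=10, T=6, G=4, C=1 (length 21).
Tm = 2·(10+6) + 4·(4+1) = 2·16 + 4·5 = 32 + 20 = 52°C.

52°C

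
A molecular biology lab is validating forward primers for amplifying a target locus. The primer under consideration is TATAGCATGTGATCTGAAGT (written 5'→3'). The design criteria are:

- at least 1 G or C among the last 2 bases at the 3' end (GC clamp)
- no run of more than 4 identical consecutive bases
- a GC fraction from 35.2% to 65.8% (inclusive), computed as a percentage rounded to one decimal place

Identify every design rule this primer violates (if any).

Base counts: A=6, T=7, G=5, C=2 (length 20).
GC clamp: 3' end GT has 1 G/C ✓
homopolymer run: longest run = 2 ✓
GC content: GC 7/20 = 35.0%, outside 35.2–65.8% ✗

Fails: GC content.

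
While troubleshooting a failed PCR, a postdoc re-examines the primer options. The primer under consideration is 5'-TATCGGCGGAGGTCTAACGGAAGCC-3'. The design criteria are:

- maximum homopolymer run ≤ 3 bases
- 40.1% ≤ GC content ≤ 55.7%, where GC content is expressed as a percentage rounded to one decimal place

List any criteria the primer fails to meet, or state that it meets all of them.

Base counts: A=6, T=4, G=9, C=6 (length 25).
homopolymer run: longest run = 2 ✓
GC content: GC 15/25 = 60.0%, outside 40.1–55.7% ✗

Fails: GC content.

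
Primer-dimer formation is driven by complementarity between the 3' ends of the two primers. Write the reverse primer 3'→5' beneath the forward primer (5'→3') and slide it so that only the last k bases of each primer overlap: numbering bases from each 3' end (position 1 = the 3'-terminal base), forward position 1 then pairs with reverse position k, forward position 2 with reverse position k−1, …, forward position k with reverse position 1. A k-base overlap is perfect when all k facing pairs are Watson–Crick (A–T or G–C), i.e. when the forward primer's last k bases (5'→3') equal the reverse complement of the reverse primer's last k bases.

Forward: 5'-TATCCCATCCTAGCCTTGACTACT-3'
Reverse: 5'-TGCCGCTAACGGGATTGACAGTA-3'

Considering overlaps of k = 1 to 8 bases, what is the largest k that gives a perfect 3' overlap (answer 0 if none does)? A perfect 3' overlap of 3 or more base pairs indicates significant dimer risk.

Longest perfect overlap: 4 complementary base pairs; significant dimer risk (threshold 3).

Last 8 bases (5'→3') — forward …TGACTACT, reverse …TGACAGTA.
Reverse complement of the reverse primer's last 8 bases: TACTGTCA; its first k bases are the reverse complement of the reverse primer's last k bases, so a perfect k-base overlap needs the forward primer's last k bases to equal them.
Comparing (forward last k vs required): k=1: T vs T ✓; k=2: CT vs TA ✗; k=3: ACT vs TAC ✗; k=4: TACT vs TACT ✓; k=5: CTACT vs TACTG ✗; k=6: ACTACT vs TACTGT ✗; k=7: GACTACT vs TACTGTC ✗; k=8: TGACTACT vs TACTGTCA ✗.
Perfect overlaps at k = 1, 4; the largest is 4.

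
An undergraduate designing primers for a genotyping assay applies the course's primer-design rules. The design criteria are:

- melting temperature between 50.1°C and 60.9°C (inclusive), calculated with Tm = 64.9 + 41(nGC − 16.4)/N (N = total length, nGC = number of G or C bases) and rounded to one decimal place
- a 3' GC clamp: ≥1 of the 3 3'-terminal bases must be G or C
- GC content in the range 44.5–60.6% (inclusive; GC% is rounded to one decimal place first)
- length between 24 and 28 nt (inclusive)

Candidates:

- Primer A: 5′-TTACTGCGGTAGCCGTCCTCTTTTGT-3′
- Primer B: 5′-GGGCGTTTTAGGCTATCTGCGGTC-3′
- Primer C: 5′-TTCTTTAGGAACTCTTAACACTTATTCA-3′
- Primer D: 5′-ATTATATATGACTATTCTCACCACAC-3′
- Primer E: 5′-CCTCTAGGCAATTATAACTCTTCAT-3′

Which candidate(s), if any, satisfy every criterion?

Primer A (26 nt, A=2 T=11 G=6 C=7): Tm = 64.9 + 41·(13 − 16.4)/26 = 59.5°C ✓; 3' end TGT has 1 G/C ✓; GC 13/26 = 50.0% ✓; length 26 ✓ — passes.
Primer B (24 nt, A=2 T=8 G=9 C=5): Tm = 64.9 + 41·(14 − 16.4)/24 = 60.8°C ✓; 3' end GTC has 2 G/C ✓; GC 14/24 = 58.3% ✓; length 24 ✓ — passes.
Primer C (28 nt, A=8 T=12 G=2 C=6): Tm = 64.9 + 41·(8 − 16.4)/28 = 52.6°C ✓; 3' end TCA has 1 G/C ✓; GC 8/28 = 28.6%, outside 44.5–60.6% ✗; length 28 ✓ — fails.
Primer D (26 nt, A=9 T=9 G=1 C=7): Tm = 64.9 + 41·(8 − 16.4)/26 = 51.7°C ✓; 3' end CAC has 2 G/C ✓; GC 8/26 = 30.8%, outside 44.5–60.6% ✗; length 26 ✓ — fails.
Primer E (25 nt, A=7 T=9 G=2 C=7): Tm = 64.9 + 41·(9 − 16.4)/25 = 52.8°C ✓; 3' end CAT has 1 G/C ✓; GC 9/25 = 36.0%, outside 44.5–60.6% ✗; length 25 ✓ — fails.

Primer A and Primer B.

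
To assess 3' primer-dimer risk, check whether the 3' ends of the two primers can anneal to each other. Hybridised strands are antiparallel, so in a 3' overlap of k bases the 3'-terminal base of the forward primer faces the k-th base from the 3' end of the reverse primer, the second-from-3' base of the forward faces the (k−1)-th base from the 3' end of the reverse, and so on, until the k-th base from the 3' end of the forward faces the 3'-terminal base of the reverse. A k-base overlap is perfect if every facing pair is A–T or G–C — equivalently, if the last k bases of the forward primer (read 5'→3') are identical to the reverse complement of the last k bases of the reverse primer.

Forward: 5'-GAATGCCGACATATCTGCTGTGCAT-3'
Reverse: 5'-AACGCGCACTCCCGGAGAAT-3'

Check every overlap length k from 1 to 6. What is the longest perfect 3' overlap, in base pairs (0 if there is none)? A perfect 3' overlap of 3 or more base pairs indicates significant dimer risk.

Last 6 bases (5'→3') — forward …GTGCAT, reverse …GAGAAT.
Reverse complement of the reverse primer's last 6 bases: ATTCTC; its first k bases are the reverse complement of the reverse primer's last k bases, so a perfect k-base overlap needs the forward primer's last k bases to equal them.
Comparing (forward last k vs required): k=1: T vs A ✗; k=2: AT vs AT ✓; k=3: CAT vs ATT ✗; k=4: GCAT vs ATTC ✗; k=5: TGCAT vs ATTCT ✗; k=6: GTGCAT vs ATTCTC ✗.
Only k = 2 is perfect, so the longest perfect 3' overlap is 2.

Longest perfect overlap: 2 complementary base pairs; below the dimer-risk threshold (threshold 3).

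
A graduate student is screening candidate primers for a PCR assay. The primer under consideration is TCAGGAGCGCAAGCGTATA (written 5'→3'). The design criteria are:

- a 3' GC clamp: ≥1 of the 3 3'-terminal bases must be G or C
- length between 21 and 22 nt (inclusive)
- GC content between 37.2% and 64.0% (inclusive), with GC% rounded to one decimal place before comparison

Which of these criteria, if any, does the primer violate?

Fails: GC clamp, length.

Base counts: A=6, T=3, G=6, C=4 (length 19).
GC clamp: 3' end ATA has 0 G/C, need ≥1 ✗
length: length 19, outside 21–22 ✗
GC content: GC 10/19 = 52.6% ✓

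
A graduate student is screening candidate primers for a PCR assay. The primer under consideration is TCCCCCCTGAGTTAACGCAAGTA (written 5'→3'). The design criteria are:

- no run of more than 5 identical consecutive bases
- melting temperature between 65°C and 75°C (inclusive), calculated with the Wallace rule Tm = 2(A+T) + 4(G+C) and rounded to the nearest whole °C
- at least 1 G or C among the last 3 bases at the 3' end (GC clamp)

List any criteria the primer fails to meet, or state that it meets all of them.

Base counts: A=6, T=5, G=4, C=8 (length 23).
homopolymer run: longest run = 6, exceeds 5 ✗
Tm: Tm = 2·11 + 4·12 = 70°C ✓
GC clamp: 3' end GTA has 1 G/C ✓

Fails: homopolymer run.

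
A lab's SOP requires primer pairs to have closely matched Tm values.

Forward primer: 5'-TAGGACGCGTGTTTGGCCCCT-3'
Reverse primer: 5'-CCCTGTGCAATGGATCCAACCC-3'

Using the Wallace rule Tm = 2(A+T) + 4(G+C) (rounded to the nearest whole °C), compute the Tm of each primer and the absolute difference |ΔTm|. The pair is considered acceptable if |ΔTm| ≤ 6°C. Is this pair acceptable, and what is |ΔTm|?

Forward: A=2 T=6 G=7 C=6 → Tm = 2·8 + 4·13 = 68°C.
Reverse: A=5 T=4 G=4 C=9 → Tm = 2·9 + 4·13 = 70°C.
|ΔTm| = |68 − 70| = 2°C, ≤ 6°C.

|ΔTm| = 2°C; the pair is acceptable.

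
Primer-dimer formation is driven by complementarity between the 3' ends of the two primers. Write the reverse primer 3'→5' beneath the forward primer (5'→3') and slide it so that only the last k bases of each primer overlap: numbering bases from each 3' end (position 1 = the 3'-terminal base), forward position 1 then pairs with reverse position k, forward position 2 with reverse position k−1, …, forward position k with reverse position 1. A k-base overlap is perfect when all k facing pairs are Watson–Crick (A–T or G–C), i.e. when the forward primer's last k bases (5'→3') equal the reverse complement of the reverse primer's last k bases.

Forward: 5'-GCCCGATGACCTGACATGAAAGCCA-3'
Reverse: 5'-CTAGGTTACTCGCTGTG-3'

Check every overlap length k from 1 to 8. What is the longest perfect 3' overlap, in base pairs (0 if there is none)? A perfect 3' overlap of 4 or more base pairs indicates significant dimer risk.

Last 8 bases (5'→3') — forward …GAAAGCCA, reverse …TCGCTGTG.
Reverse complement of the reverse primer's last 8 bases: CACAGCGA; its first k bases are the reverse complement of the reverse primer's last k bases, so a perfect k-base overlap needs the forward primer's last k bases to equal them.
Comparing (forward last k vs required): k=1: A vs C ✗; k=2: CA vs CA ✓; k=3: CCA vs CAC ✗; k=4: GCCA vs CACA ✗; k=5: AGCCA vs CACAG ✗; k=6: AAGCCA vs CACAGC ✗; k=7: AAAGCCA vs CACAGCG ✗; k=8: GAAAGCCA vs CACAGCGA ✗.
Only k = 2 is perfect, so the longest perfect 3' overlap is 2.

Longest perfect overlap: 2 complementary base pairs; below the dimer-risk threshold (threshold 4).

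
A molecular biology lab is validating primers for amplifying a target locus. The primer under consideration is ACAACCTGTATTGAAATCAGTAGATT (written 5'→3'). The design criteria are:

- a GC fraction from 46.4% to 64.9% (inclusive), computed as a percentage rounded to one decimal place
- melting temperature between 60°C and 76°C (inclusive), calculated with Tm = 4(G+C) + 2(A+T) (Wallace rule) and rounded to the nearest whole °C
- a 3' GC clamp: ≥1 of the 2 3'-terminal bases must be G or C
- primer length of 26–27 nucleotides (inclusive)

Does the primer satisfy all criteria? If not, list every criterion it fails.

Fails: GC content, GC clamp.

Base counts: A=10, T=8, G=4, C=4 (length 26).
GC content: GC 8/26 = 30.8%, outside 46.4–64.9% ✗
Tm: Tm = 2·18 + 4·8 = 68°C ✓
GC clamp: 3' end TT has 0 G/C, need ≥1 ✗
length: length 26 ✓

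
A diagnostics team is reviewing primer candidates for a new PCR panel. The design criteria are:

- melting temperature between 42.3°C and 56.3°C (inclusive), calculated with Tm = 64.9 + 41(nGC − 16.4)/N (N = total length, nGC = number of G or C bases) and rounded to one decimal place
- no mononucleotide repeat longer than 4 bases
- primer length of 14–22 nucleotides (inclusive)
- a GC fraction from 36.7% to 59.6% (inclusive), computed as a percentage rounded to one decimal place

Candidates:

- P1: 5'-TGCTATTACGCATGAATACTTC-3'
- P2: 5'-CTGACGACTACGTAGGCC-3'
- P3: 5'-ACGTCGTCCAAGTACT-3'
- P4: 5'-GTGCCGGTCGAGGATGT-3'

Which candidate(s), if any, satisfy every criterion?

P3 only.

P1 (22 nt, A=6 T=8 G=3 C=5): Tm = 64.9 + 41·(8 − 16.4)/22 = 49.2°C ✓; longest run = 2 ✓; length 22 ✓; GC 8/22 = 36.4%, outside 36.7–59.6% ✗ — fails.
P2 (18 nt, A=4 T=3 G=5 C=6): Tm = 64.9 + 41·(11 − 16.4)/18 = 52.6°C ✓; longest run = 2 ✓; length 18 ✓; GC 11/18 = 61.1%, outside 36.7–59.6% ✗ — fails.
P3 (16 nt, A=4 T=4 G=3 C=5): Tm = 64.9 + 41·(8 − 16.4)/16 = 43.4°C ✓; longest run = 2 ✓; length 16 ✓; GC 8/16 = 50.0% ✓ — passes.
P4 (17 nt, A=2 T=4 G=8 C=3): Tm = 64.9 + 41·(11 − 16.4)/17 = 51.9°C ✓; longest run = 2 ✓; length 17 ✓; GC 11/17 = 64.7%, outside 36.7–59.6% ✗ — fails.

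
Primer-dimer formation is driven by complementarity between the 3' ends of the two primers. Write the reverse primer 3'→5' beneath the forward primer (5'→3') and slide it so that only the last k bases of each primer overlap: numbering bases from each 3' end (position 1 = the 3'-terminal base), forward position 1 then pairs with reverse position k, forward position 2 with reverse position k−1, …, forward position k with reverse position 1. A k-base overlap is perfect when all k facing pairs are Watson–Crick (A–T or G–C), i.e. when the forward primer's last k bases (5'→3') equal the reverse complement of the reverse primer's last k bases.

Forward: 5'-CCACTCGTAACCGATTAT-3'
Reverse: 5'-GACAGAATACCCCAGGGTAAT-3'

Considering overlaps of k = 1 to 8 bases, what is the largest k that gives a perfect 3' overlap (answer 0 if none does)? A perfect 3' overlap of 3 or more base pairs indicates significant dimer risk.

Longest perfect overlap: 2 complementary base pairs; below the dimer-risk threshold (threshold 3).

Last 8 bases (5'→3') — forward …CCGATTAT, reverse …AGGGTAAT.
Reverse complement of the reverse primer's last 8 bases: ATTACCCT; its first k bases are the reverse complement of the reverse primer's last k bases, so a perfect k-base overlap needs the forward primer's last k bases to equal them.
Comparing (forward last k vs required): k=1: T vs A ✗; k=2: AT vs AT ✓; k=3: TAT vs ATT ✗; k=4: TTAT vs ATTA ✗; k=5: ATTAT vs ATTAC ✗; k=6: GATTAT vs ATTACC ✗; k=7: CGATTAT vs ATTACCC ✗; k=8: CCGATTAT vs ATTACCCT ✗.
Only k = 2 is perfect, so the longest perfect 3' overlap is 2.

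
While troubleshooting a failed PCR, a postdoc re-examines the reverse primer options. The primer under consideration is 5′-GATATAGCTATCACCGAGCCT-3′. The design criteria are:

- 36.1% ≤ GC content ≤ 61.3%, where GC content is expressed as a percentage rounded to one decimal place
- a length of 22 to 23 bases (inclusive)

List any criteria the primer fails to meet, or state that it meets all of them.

Fails: length.

Base counts: A=6, T=5, G=4, C=6 (length 21).
GC content: GC 10/21 = 47.6% ✓
length: length 21, outside 22–23 ✗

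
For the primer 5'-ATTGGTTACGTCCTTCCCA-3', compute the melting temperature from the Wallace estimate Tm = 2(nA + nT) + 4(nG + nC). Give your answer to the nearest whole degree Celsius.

Base counts: A=3, T=7, G=3, C=6 (length 19).
Tm = 2·(3+7) + 4·(3+6) = 2·10 + 4·9 = 20 + 36 = 56°C.

56°C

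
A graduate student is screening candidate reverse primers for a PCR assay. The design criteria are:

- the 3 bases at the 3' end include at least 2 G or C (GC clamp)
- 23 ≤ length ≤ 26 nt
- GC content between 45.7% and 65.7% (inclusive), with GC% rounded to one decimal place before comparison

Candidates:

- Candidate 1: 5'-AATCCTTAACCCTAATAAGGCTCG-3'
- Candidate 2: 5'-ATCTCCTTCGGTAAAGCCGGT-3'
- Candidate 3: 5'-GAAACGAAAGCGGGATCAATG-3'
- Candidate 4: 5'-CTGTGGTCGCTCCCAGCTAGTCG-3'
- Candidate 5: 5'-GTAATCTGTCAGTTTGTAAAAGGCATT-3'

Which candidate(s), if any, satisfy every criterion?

Candidate 1 (24 nt, A=8 T=6 G=3 C=7): 3' end TCG has 2 G/C ✓; length 24 ✓; GC 10/24 = 41.7%, outside 45.7–65.7% ✗ — fails.
Candidate 2 (21 nt, A=4 T=6 G=5 C=6): 3' end GGT has 2 G/C ✓; length 21, outside 23–26 ✗; GC 11/21 = 52.4% ✓ — fails.
Candidate 3 (21 nt, A=9 T=2 G=7 C=3): 3' end ATG has 1 G/C, need ≥2 ✗; length 21, outside 23–26 ✗; GC 10/21 = 47.6% ✓ — fails.
Candidate 4 (23 nt, A=2 T=6 G=7 C=8): 3' end TCG has 2 G/C ✓; length 23 ✓; GC 15/23 = 65.2% ✓ — passes.
Candidate 5 (27 nt, A=8 T=10 G=6 C=3): 3' end ATT has 0 G/C, need ≥2 ✗; length 27, outside 23–26 ✗; GC 9/27 = 33.3%, outside 45.7–65.7% ✗ — fails.

Candidate 4 only.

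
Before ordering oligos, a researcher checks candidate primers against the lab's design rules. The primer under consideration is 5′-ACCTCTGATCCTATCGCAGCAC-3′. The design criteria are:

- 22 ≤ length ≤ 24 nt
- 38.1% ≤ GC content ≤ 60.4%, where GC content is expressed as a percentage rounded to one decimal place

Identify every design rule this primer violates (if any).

Meets all criteria.

Base counts: A=5, T=5, G=3, C=9 (length 22).
length: length 22 ✓
GC content: GC 12/22 = 54.5% ✓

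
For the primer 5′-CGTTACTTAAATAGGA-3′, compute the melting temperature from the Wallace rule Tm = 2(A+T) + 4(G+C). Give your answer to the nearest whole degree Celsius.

42°C

Base counts: A=6, T=5, G=3, C=2 (length 16).
Tm = 2·(6+5) + 4·(3+2) = 2·11 + 4·5 = 22 + 20 = 42°C.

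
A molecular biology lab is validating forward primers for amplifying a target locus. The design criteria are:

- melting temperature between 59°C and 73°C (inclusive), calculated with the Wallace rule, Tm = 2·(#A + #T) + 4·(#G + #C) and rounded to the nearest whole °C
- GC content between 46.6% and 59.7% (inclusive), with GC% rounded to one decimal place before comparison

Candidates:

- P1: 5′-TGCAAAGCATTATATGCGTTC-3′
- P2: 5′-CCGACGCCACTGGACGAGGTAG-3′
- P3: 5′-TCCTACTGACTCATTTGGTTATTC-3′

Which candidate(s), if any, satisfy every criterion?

P1 (21 nt, A=6 T=7 G=4 C=4): Tm = 2·13 + 4·8 = 58°C, outside 59–73°C ✗; GC 8/21 = 38.1%, outside 46.6–59.7% ✗ — fails.
P2 (22 nt, A=5 T=2 G=8 C=7): Tm = 2·7 + 4·15 = 74°C, outside 59–73°C ✗; GC 15/22 = 68.2%, outside 46.6–59.7% ✗ — fails.
P3 (24 nt, A=4 T=11 G=3 C=6): Tm = 2·15 + 4·9 = 66°C ✓; GC 9/24 = 37.5%, outside 46.6–59.7% ✗ — fails.

None of the candidates satisfy all criteria.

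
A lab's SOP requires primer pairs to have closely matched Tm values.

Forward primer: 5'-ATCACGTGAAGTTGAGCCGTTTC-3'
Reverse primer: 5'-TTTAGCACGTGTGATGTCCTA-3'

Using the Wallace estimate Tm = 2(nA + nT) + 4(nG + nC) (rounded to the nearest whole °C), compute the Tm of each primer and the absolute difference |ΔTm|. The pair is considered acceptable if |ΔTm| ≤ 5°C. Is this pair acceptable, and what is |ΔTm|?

Forward: A=5 T=7 G=6 C=5 → Tm = 2·12 + 4·11 = 68°C.
Reverse: A=4 T=8 G=5 C=4 → Tm = 2·12 + 4·9 = 60°C.
|ΔTm| = |68 − 60| = 8°C, > 5°C.

|ΔTm| = 8°C; the pair is not acceptable.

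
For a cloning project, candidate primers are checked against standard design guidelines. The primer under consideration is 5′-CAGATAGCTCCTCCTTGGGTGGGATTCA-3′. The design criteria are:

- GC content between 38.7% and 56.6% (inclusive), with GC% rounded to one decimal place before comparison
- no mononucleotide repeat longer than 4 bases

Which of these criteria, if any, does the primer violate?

Base counts: A=5, T=8, G=8, C=7 (length 28).
GC content: GC 15/28 = 53.6% ✓
homopolymer run: longest run = 3 ✓

Meets all criteria.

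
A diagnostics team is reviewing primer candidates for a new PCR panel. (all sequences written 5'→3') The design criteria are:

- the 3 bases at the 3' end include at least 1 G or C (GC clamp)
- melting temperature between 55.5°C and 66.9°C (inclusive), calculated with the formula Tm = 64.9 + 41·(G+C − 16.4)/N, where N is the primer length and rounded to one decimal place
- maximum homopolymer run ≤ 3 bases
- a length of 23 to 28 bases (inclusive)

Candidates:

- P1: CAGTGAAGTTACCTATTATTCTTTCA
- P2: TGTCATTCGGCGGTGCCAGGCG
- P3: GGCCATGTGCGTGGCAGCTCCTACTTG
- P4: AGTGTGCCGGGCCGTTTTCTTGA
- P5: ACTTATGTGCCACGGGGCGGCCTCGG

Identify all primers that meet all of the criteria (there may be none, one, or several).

P3 only.

P1 (26 nt, A=7 T=11 G=3 C=5): 3' end TCA has 1 G/C ✓; Tm = 64.9 + 41·(8 − 16.4)/26 = 51.7°C, outside 55.5–66.9°C ✗; longest run = 3 ✓; length 26 ✓ — fails.
P2 (22 nt, A=2 T=5 G=9 C=6): 3' end GCG has 3 G/C ✓; Tm = 64.9 + 41·(15 − 16.4)/22 = 62.3°C ✓; longest run = 2 ✓; length 22, outside 23–28 ✗ — fails.
P3 (27 nt, A=3 T=7 G=9 C=8): 3' end TTG has 1 G/C ✓; Tm = 64.9 + 41·(17 − 16.4)/27 = 65.8°C ✓; longest run = 2 ✓; length 27 ✓ — passes.
P4 (23 nt, A=2 T=8 G=8 C=5): 3' end TGA has 1 G/C ✓; Tm = 64.9 + 41·(13 − 16.4)/23 = 58.8°C ✓; longest run = 4, exceeds 3 ✗; length 23 ✓ — fails.
P5 (26 nt, A=3 T=5 G=10 C=8): 3' end CGG has 3 G/C ✓; Tm = 64.9 + 41·(18 − 16.4)/26 = 67.4°C, outside 55.5–66.9°C ✗; longest run = 4, exceeds 3 ✗; length 26 ✓ — fails.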